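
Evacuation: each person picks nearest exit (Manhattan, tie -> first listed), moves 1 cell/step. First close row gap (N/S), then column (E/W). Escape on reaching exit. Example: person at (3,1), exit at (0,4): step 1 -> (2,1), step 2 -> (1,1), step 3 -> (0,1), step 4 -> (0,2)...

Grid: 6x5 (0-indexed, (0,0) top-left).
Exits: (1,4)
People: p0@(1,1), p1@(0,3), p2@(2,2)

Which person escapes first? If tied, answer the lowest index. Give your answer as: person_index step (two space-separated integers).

Step 1: p0:(1,1)->(1,2) | p1:(0,3)->(1,3) | p2:(2,2)->(1,2)
Step 2: p0:(1,2)->(1,3) | p1:(1,3)->(1,4)->EXIT | p2:(1,2)->(1,3)
Step 3: p0:(1,3)->(1,4)->EXIT | p1:escaped | p2:(1,3)->(1,4)->EXIT
Exit steps: [3, 2, 3]
First to escape: p1 at step 2

Answer: 1 2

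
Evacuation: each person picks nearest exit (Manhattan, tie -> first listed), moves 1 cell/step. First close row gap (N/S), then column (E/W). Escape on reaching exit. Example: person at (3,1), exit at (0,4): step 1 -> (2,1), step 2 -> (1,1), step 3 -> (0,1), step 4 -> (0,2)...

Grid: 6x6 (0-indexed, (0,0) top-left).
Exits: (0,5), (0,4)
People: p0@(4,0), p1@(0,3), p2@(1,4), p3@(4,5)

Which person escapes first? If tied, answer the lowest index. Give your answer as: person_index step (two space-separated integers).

Answer: 1 1

Derivation:
Step 1: p0:(4,0)->(3,0) | p1:(0,3)->(0,4)->EXIT | p2:(1,4)->(0,4)->EXIT | p3:(4,5)->(3,5)
Step 2: p0:(3,0)->(2,0) | p1:escaped | p2:escaped | p3:(3,5)->(2,5)
Step 3: p0:(2,0)->(1,0) | p1:escaped | p2:escaped | p3:(2,5)->(1,5)
Step 4: p0:(1,0)->(0,0) | p1:escaped | p2:escaped | p3:(1,5)->(0,5)->EXIT
Step 5: p0:(0,0)->(0,1) | p1:escaped | p2:escaped | p3:escaped
Step 6: p0:(0,1)->(0,2) | p1:escaped | p2:escaped | p3:escaped
Step 7: p0:(0,2)->(0,3) | p1:escaped | p2:escaped | p3:escaped
Step 8: p0:(0,3)->(0,4)->EXIT | p1:escaped | p2:escaped | p3:escaped
Exit steps: [8, 1, 1, 4]
First to escape: p1 at step 1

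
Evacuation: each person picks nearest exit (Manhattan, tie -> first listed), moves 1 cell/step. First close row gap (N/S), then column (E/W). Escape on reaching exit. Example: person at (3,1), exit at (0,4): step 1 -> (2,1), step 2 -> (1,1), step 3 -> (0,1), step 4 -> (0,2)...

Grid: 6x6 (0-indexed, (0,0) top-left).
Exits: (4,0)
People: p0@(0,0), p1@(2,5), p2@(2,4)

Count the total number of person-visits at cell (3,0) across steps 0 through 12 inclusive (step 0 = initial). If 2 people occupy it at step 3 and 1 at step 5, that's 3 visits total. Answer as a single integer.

Step 0: p0@(0,0) p1@(2,5) p2@(2,4) -> at (3,0): 0 [-], cum=0
Step 1: p0@(1,0) p1@(3,5) p2@(3,4) -> at (3,0): 0 [-], cum=0
Step 2: p0@(2,0) p1@(4,5) p2@(4,4) -> at (3,0): 0 [-], cum=0
Step 3: p0@(3,0) p1@(4,4) p2@(4,3) -> at (3,0): 1 [p0], cum=1
Step 4: p0@ESC p1@(4,3) p2@(4,2) -> at (3,0): 0 [-], cum=1
Step 5: p0@ESC p1@(4,2) p2@(4,1) -> at (3,0): 0 [-], cum=1
Step 6: p0@ESC p1@(4,1) p2@ESC -> at (3,0): 0 [-], cum=1
Step 7: p0@ESC p1@ESC p2@ESC -> at (3,0): 0 [-], cum=1
Total visits = 1

Answer: 1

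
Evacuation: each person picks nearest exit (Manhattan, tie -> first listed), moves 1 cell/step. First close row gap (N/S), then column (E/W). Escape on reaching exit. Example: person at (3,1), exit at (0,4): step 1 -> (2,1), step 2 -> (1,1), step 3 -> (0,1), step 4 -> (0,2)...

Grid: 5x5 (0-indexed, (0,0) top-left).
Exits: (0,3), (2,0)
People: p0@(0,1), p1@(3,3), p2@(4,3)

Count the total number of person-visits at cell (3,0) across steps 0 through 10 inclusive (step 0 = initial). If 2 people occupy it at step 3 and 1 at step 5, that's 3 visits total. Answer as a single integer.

Answer: 0

Derivation:
Step 0: p0@(0,1) p1@(3,3) p2@(4,3) -> at (3,0): 0 [-], cum=0
Step 1: p0@(0,2) p1@(2,3) p2@(3,3) -> at (3,0): 0 [-], cum=0
Step 2: p0@ESC p1@(1,3) p2@(2,3) -> at (3,0): 0 [-], cum=0
Step 3: p0@ESC p1@ESC p2@(1,3) -> at (3,0): 0 [-], cum=0
Step 4: p0@ESC p1@ESC p2@ESC -> at (3,0): 0 [-], cum=0
Total visits = 0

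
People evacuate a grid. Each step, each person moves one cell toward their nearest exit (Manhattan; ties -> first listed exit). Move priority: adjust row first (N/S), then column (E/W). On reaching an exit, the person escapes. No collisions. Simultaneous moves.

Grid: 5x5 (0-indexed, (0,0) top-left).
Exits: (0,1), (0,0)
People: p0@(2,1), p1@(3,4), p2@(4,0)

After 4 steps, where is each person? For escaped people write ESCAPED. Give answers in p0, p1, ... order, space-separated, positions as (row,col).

Step 1: p0:(2,1)->(1,1) | p1:(3,4)->(2,4) | p2:(4,0)->(3,0)
Step 2: p0:(1,1)->(0,1)->EXIT | p1:(2,4)->(1,4) | p2:(3,0)->(2,0)
Step 3: p0:escaped | p1:(1,4)->(0,4) | p2:(2,0)->(1,0)
Step 4: p0:escaped | p1:(0,4)->(0,3) | p2:(1,0)->(0,0)->EXIT

ESCAPED (0,3) ESCAPED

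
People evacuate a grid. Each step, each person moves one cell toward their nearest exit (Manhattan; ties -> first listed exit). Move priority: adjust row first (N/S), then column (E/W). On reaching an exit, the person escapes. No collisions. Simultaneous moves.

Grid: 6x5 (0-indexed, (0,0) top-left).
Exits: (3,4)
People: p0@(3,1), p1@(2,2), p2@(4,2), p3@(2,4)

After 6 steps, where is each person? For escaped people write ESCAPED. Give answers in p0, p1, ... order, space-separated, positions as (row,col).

Step 1: p0:(3,1)->(3,2) | p1:(2,2)->(3,2) | p2:(4,2)->(3,2) | p3:(2,4)->(3,4)->EXIT
Step 2: p0:(3,2)->(3,3) | p1:(3,2)->(3,3) | p2:(3,2)->(3,3) | p3:escaped
Step 3: p0:(3,3)->(3,4)->EXIT | p1:(3,3)->(3,4)->EXIT | p2:(3,3)->(3,4)->EXIT | p3:escaped

ESCAPED ESCAPED ESCAPED ESCAPED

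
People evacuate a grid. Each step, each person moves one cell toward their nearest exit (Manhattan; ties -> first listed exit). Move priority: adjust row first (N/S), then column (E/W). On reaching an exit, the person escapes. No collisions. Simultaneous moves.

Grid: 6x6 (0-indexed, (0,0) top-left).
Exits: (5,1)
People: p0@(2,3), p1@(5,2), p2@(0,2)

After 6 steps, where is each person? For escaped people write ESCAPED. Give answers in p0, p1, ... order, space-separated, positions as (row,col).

Step 1: p0:(2,3)->(3,3) | p1:(5,2)->(5,1)->EXIT | p2:(0,2)->(1,2)
Step 2: p0:(3,3)->(4,3) | p1:escaped | p2:(1,2)->(2,2)
Step 3: p0:(4,3)->(5,3) | p1:escaped | p2:(2,2)->(3,2)
Step 4: p0:(5,3)->(5,2) | p1:escaped | p2:(3,2)->(4,2)
Step 5: p0:(5,2)->(5,1)->EXIT | p1:escaped | p2:(4,2)->(5,2)
Step 6: p0:escaped | p1:escaped | p2:(5,2)->(5,1)->EXIT

ESCAPED ESCAPED ESCAPED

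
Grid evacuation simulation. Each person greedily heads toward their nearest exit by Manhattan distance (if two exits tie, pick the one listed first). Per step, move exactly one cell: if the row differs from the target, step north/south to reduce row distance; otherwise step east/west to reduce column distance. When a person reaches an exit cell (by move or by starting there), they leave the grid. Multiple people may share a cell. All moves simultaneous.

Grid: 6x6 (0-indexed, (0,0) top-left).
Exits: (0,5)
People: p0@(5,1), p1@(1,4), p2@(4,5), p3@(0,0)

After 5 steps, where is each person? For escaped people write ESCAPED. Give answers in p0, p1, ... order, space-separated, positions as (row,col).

Step 1: p0:(5,1)->(4,1) | p1:(1,4)->(0,4) | p2:(4,5)->(3,5) | p3:(0,0)->(0,1)
Step 2: p0:(4,1)->(3,1) | p1:(0,4)->(0,5)->EXIT | p2:(3,5)->(2,5) | p3:(0,1)->(0,2)
Step 3: p0:(3,1)->(2,1) | p1:escaped | p2:(2,5)->(1,5) | p3:(0,2)->(0,3)
Step 4: p0:(2,1)->(1,1) | p1:escaped | p2:(1,5)->(0,5)->EXIT | p3:(0,3)->(0,4)
Step 5: p0:(1,1)->(0,1) | p1:escaped | p2:escaped | p3:(0,4)->(0,5)->EXIT

(0,1) ESCAPED ESCAPED ESCAPED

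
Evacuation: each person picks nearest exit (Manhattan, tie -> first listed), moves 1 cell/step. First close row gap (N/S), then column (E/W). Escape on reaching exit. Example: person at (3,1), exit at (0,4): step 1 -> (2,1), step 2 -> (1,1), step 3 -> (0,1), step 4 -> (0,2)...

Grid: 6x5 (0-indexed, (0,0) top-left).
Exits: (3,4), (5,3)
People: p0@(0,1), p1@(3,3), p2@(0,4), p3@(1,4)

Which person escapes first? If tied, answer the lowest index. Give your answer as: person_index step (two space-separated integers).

Step 1: p0:(0,1)->(1,1) | p1:(3,3)->(3,4)->EXIT | p2:(0,4)->(1,4) | p3:(1,4)->(2,4)
Step 2: p0:(1,1)->(2,1) | p1:escaped | p2:(1,4)->(2,4) | p3:(2,4)->(3,4)->EXIT
Step 3: p0:(2,1)->(3,1) | p1:escaped | p2:(2,4)->(3,4)->EXIT | p3:escaped
Step 4: p0:(3,1)->(3,2) | p1:escaped | p2:escaped | p3:escaped
Step 5: p0:(3,2)->(3,3) | p1:escaped | p2:escaped | p3:escaped
Step 6: p0:(3,3)->(3,4)->EXIT | p1:escaped | p2:escaped | p3:escaped
Exit steps: [6, 1, 3, 2]
First to escape: p1 at step 1

Answer: 1 1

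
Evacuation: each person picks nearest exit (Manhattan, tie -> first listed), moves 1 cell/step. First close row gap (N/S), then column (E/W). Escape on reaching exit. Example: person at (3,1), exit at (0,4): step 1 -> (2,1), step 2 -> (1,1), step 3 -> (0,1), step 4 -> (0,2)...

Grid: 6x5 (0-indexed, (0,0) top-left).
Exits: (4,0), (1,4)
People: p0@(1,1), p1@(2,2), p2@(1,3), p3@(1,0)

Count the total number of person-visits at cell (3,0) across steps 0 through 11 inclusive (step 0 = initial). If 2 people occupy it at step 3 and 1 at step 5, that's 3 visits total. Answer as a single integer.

Step 0: p0@(1,1) p1@(2,2) p2@(1,3) p3@(1,0) -> at (3,0): 0 [-], cum=0
Step 1: p0@(1,2) p1@(1,2) p2@ESC p3@(2,0) -> at (3,0): 0 [-], cum=0
Step 2: p0@(1,3) p1@(1,3) p2@ESC p3@(3,0) -> at (3,0): 1 [p3], cum=1
Step 3: p0@ESC p1@ESC p2@ESC p3@ESC -> at (3,0): 0 [-], cum=1
Total visits = 1

Answer: 1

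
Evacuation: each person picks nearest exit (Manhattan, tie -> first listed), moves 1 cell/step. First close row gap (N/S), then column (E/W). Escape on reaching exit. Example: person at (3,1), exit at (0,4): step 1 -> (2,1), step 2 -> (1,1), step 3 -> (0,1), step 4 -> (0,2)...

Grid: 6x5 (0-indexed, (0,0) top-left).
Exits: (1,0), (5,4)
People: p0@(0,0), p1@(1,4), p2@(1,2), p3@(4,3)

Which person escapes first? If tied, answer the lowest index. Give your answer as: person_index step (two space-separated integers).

Answer: 0 1

Derivation:
Step 1: p0:(0,0)->(1,0)->EXIT | p1:(1,4)->(1,3) | p2:(1,2)->(1,1) | p3:(4,3)->(5,3)
Step 2: p0:escaped | p1:(1,3)->(1,2) | p2:(1,1)->(1,0)->EXIT | p3:(5,3)->(5,4)->EXIT
Step 3: p0:escaped | p1:(1,2)->(1,1) | p2:escaped | p3:escaped
Step 4: p0:escaped | p1:(1,1)->(1,0)->EXIT | p2:escaped | p3:escaped
Exit steps: [1, 4, 2, 2]
First to escape: p0 at step 1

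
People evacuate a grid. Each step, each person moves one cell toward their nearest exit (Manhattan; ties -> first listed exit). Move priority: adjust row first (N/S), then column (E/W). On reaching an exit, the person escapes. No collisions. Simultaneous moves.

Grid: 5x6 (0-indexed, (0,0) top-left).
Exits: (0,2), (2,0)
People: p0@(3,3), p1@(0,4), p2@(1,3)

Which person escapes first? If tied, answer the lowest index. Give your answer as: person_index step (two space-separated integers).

Step 1: p0:(3,3)->(2,3) | p1:(0,4)->(0,3) | p2:(1,3)->(0,3)
Step 2: p0:(2,3)->(1,3) | p1:(0,3)->(0,2)->EXIT | p2:(0,3)->(0,2)->EXIT
Step 3: p0:(1,3)->(0,3) | p1:escaped | p2:escaped
Step 4: p0:(0,3)->(0,2)->EXIT | p1:escaped | p2:escaped
Exit steps: [4, 2, 2]
First to escape: p1 at step 2

Answer: 1 2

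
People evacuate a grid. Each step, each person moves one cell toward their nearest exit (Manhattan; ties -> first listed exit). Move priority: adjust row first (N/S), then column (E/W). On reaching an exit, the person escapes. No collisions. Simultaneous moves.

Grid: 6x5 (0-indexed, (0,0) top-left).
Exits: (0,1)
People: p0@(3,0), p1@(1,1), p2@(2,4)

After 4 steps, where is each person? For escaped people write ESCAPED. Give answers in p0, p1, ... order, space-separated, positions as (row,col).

Step 1: p0:(3,0)->(2,0) | p1:(1,1)->(0,1)->EXIT | p2:(2,4)->(1,4)
Step 2: p0:(2,0)->(1,0) | p1:escaped | p2:(1,4)->(0,4)
Step 3: p0:(1,0)->(0,0) | p1:escaped | p2:(0,4)->(0,3)
Step 4: p0:(0,0)->(0,1)->EXIT | p1:escaped | p2:(0,3)->(0,2)

ESCAPED ESCAPED (0,2)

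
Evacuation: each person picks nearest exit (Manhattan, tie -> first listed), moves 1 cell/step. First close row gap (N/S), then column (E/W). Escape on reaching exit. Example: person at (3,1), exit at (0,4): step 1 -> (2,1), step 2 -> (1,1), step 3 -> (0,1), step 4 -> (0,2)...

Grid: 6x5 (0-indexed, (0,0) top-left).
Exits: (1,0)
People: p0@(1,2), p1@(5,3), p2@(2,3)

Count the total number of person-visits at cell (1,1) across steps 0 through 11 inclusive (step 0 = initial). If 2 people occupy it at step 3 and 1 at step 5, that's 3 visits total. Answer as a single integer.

Answer: 3

Derivation:
Step 0: p0@(1,2) p1@(5,3) p2@(2,3) -> at (1,1): 0 [-], cum=0
Step 1: p0@(1,1) p1@(4,3) p2@(1,3) -> at (1,1): 1 [p0], cum=1
Step 2: p0@ESC p1@(3,3) p2@(1,2) -> at (1,1): 0 [-], cum=1
Step 3: p0@ESC p1@(2,3) p2@(1,1) -> at (1,1): 1 [p2], cum=2
Step 4: p0@ESC p1@(1,3) p2@ESC -> at (1,1): 0 [-], cum=2
Step 5: p0@ESC p1@(1,2) p2@ESC -> at (1,1): 0 [-], cum=2
Step 6: p0@ESC p1@(1,1) p2@ESC -> at (1,1): 1 [p1], cum=3
Step 7: p0@ESC p1@ESC p2@ESC -> at (1,1): 0 [-], cum=3
Total visits = 3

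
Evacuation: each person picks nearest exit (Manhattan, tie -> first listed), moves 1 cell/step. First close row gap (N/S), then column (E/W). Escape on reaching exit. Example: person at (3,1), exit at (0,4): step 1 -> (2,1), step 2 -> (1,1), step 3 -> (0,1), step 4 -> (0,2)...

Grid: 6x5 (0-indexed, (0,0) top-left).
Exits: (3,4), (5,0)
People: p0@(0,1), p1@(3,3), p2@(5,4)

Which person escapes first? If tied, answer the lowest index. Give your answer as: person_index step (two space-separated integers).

Answer: 1 1

Derivation:
Step 1: p0:(0,1)->(1,1) | p1:(3,3)->(3,4)->EXIT | p2:(5,4)->(4,4)
Step 2: p0:(1,1)->(2,1) | p1:escaped | p2:(4,4)->(3,4)->EXIT
Step 3: p0:(2,1)->(3,1) | p1:escaped | p2:escaped
Step 4: p0:(3,1)->(3,2) | p1:escaped | p2:escaped
Step 5: p0:(3,2)->(3,3) | p1:escaped | p2:escaped
Step 6: p0:(3,3)->(3,4)->EXIT | p1:escaped | p2:escaped
Exit steps: [6, 1, 2]
First to escape: p1 at step 1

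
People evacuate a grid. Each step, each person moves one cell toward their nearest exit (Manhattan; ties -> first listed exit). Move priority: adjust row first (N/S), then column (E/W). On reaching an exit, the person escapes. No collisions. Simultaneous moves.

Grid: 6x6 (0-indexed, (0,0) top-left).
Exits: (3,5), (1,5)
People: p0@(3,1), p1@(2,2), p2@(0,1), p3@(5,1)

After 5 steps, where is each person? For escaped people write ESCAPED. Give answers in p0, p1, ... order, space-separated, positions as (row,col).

Step 1: p0:(3,1)->(3,2) | p1:(2,2)->(3,2) | p2:(0,1)->(1,1) | p3:(5,1)->(4,1)
Step 2: p0:(3,2)->(3,3) | p1:(3,2)->(3,3) | p2:(1,1)->(1,2) | p3:(4,1)->(3,1)
Step 3: p0:(3,3)->(3,4) | p1:(3,3)->(3,4) | p2:(1,2)->(1,3) | p3:(3,1)->(3,2)
Step 4: p0:(3,4)->(3,5)->EXIT | p1:(3,4)->(3,5)->EXIT | p2:(1,3)->(1,4) | p3:(3,2)->(3,3)
Step 5: p0:escaped | p1:escaped | p2:(1,4)->(1,5)->EXIT | p3:(3,3)->(3,4)

ESCAPED ESCAPED ESCAPED (3,4)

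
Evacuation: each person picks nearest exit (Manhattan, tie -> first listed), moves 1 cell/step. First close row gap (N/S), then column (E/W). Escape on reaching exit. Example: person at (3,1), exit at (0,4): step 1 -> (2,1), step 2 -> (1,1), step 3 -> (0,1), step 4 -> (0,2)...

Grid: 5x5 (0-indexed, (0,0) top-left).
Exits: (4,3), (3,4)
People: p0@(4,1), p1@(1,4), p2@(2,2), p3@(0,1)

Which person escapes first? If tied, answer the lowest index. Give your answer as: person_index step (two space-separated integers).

Step 1: p0:(4,1)->(4,2) | p1:(1,4)->(2,4) | p2:(2,2)->(3,2) | p3:(0,1)->(1,1)
Step 2: p0:(4,2)->(4,3)->EXIT | p1:(2,4)->(3,4)->EXIT | p2:(3,2)->(4,2) | p3:(1,1)->(2,1)
Step 3: p0:escaped | p1:escaped | p2:(4,2)->(4,3)->EXIT | p3:(2,1)->(3,1)
Step 4: p0:escaped | p1:escaped | p2:escaped | p3:(3,1)->(4,1)
Step 5: p0:escaped | p1:escaped | p2:escaped | p3:(4,1)->(4,2)
Step 6: p0:escaped | p1:escaped | p2:escaped | p3:(4,2)->(4,3)->EXIT
Exit steps: [2, 2, 3, 6]
First to escape: p0 at step 2

Answer: 0 2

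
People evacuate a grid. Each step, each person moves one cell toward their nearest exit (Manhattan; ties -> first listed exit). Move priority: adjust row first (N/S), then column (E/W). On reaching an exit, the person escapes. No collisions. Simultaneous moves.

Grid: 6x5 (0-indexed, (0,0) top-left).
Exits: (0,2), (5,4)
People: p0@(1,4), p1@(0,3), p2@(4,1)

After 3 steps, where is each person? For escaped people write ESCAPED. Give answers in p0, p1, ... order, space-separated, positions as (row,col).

Step 1: p0:(1,4)->(0,4) | p1:(0,3)->(0,2)->EXIT | p2:(4,1)->(5,1)
Step 2: p0:(0,4)->(0,3) | p1:escaped | p2:(5,1)->(5,2)
Step 3: p0:(0,3)->(0,2)->EXIT | p1:escaped | p2:(5,2)->(5,3)

ESCAPED ESCAPED (5,3)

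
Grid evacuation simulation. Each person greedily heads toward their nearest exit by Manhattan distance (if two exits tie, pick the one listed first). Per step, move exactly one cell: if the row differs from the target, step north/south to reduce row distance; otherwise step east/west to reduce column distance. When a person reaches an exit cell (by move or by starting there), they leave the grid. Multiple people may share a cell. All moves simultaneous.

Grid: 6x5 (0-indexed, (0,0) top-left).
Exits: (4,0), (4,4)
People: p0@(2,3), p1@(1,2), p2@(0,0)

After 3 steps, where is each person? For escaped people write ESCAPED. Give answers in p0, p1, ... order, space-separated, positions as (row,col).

Step 1: p0:(2,3)->(3,3) | p1:(1,2)->(2,2) | p2:(0,0)->(1,0)
Step 2: p0:(3,3)->(4,3) | p1:(2,2)->(3,2) | p2:(1,0)->(2,0)
Step 3: p0:(4,3)->(4,4)->EXIT | p1:(3,2)->(4,2) | p2:(2,0)->(3,0)

ESCAPED (4,2) (3,0)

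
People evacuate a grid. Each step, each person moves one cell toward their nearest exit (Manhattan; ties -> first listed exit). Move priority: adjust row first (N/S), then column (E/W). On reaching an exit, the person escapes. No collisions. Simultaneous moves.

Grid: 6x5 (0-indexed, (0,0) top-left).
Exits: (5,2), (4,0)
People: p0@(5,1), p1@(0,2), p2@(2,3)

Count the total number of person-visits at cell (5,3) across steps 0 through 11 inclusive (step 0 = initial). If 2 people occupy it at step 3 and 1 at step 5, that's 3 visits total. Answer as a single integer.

Answer: 1

Derivation:
Step 0: p0@(5,1) p1@(0,2) p2@(2,3) -> at (5,3): 0 [-], cum=0
Step 1: p0@ESC p1@(1,2) p2@(3,3) -> at (5,3): 0 [-], cum=0
Step 2: p0@ESC p1@(2,2) p2@(4,3) -> at (5,3): 0 [-], cum=0
Step 3: p0@ESC p1@(3,2) p2@(5,3) -> at (5,3): 1 [p2], cum=1
Step 4: p0@ESC p1@(4,2) p2@ESC -> at (5,3): 0 [-], cum=1
Step 5: p0@ESC p1@ESC p2@ESC -> at (5,3): 0 [-], cum=1
Total visits = 1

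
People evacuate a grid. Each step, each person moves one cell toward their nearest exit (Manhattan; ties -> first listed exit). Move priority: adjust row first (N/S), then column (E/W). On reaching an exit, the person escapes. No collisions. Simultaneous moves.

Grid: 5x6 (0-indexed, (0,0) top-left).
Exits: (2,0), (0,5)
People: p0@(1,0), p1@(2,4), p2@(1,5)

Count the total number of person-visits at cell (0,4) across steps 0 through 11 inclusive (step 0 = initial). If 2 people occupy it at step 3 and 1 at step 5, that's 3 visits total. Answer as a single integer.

Answer: 1

Derivation:
Step 0: p0@(1,0) p1@(2,4) p2@(1,5) -> at (0,4): 0 [-], cum=0
Step 1: p0@ESC p1@(1,4) p2@ESC -> at (0,4): 0 [-], cum=0
Step 2: p0@ESC p1@(0,4) p2@ESC -> at (0,4): 1 [p1], cum=1
Step 3: p0@ESC p1@ESC p2@ESC -> at (0,4): 0 [-], cum=1
Total visits = 1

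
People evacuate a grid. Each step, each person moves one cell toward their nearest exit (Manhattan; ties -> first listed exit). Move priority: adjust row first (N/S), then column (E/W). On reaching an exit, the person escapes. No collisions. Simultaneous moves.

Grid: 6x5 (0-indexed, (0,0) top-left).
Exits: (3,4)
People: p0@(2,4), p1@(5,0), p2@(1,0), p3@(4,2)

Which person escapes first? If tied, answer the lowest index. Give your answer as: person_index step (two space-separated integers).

Step 1: p0:(2,4)->(3,4)->EXIT | p1:(5,0)->(4,0) | p2:(1,0)->(2,0) | p3:(4,2)->(3,2)
Step 2: p0:escaped | p1:(4,0)->(3,0) | p2:(2,0)->(3,0) | p3:(3,2)->(3,3)
Step 3: p0:escaped | p1:(3,0)->(3,1) | p2:(3,0)->(3,1) | p3:(3,3)->(3,4)->EXIT
Step 4: p0:escaped | p1:(3,1)->(3,2) | p2:(3,1)->(3,2) | p3:escaped
Step 5: p0:escaped | p1:(3,2)->(3,3) | p2:(3,2)->(3,3) | p3:escaped
Step 6: p0:escaped | p1:(3,3)->(3,4)->EXIT | p2:(3,3)->(3,4)->EXIT | p3:escaped
Exit steps: [1, 6, 6, 3]
First to escape: p0 at step 1

Answer: 0 1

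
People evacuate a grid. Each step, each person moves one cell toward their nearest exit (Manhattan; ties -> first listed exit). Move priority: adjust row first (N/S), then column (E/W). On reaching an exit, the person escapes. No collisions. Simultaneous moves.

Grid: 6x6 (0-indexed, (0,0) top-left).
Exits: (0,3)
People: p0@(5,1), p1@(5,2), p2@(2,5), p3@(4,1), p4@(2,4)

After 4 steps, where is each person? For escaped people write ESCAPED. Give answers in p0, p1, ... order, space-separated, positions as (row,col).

Step 1: p0:(5,1)->(4,1) | p1:(5,2)->(4,2) | p2:(2,5)->(1,5) | p3:(4,1)->(3,1) | p4:(2,4)->(1,4)
Step 2: p0:(4,1)->(3,1) | p1:(4,2)->(3,2) | p2:(1,5)->(0,5) | p3:(3,1)->(2,1) | p4:(1,4)->(0,4)
Step 3: p0:(3,1)->(2,1) | p1:(3,2)->(2,2) | p2:(0,5)->(0,4) | p3:(2,1)->(1,1) | p4:(0,4)->(0,3)->EXIT
Step 4: p0:(2,1)->(1,1) | p1:(2,2)->(1,2) | p2:(0,4)->(0,3)->EXIT | p3:(1,1)->(0,1) | p4:escaped

(1,1) (1,2) ESCAPED (0,1) ESCAPED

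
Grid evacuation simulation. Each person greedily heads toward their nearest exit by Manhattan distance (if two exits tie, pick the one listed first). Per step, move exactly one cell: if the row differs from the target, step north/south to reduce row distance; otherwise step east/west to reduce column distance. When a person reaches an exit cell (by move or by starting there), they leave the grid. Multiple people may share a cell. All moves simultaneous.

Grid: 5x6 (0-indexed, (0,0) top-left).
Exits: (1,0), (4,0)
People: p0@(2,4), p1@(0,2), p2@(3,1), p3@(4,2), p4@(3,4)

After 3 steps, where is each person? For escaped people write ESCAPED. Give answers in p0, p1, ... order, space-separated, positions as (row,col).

Step 1: p0:(2,4)->(1,4) | p1:(0,2)->(1,2) | p2:(3,1)->(4,1) | p3:(4,2)->(4,1) | p4:(3,4)->(4,4)
Step 2: p0:(1,4)->(1,3) | p1:(1,2)->(1,1) | p2:(4,1)->(4,0)->EXIT | p3:(4,1)->(4,0)->EXIT | p4:(4,4)->(4,3)
Step 3: p0:(1,3)->(1,2) | p1:(1,1)->(1,0)->EXIT | p2:escaped | p3:escaped | p4:(4,3)->(4,2)

(1,2) ESCAPED ESCAPED ESCAPED (4,2)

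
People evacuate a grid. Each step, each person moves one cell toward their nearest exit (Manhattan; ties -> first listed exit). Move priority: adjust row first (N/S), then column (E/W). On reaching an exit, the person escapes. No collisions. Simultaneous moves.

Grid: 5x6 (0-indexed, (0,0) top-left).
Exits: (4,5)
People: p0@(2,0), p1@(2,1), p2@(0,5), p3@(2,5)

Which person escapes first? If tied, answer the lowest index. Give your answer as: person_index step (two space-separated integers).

Step 1: p0:(2,0)->(3,0) | p1:(2,1)->(3,1) | p2:(0,5)->(1,5) | p3:(2,5)->(3,5)
Step 2: p0:(3,0)->(4,0) | p1:(3,1)->(4,1) | p2:(1,5)->(2,5) | p3:(3,5)->(4,5)->EXIT
Step 3: p0:(4,0)->(4,1) | p1:(4,1)->(4,2) | p2:(2,5)->(3,5) | p3:escaped
Step 4: p0:(4,1)->(4,2) | p1:(4,2)->(4,3) | p2:(3,5)->(4,5)->EXIT | p3:escaped
Step 5: p0:(4,2)->(4,3) | p1:(4,3)->(4,4) | p2:escaped | p3:escaped
Step 6: p0:(4,3)->(4,4) | p1:(4,4)->(4,5)->EXIT | p2:escaped | p3:escaped
Step 7: p0:(4,4)->(4,5)->EXIT | p1:escaped | p2:escaped | p3:escaped
Exit steps: [7, 6, 4, 2]
First to escape: p3 at step 2

Answer: 3 2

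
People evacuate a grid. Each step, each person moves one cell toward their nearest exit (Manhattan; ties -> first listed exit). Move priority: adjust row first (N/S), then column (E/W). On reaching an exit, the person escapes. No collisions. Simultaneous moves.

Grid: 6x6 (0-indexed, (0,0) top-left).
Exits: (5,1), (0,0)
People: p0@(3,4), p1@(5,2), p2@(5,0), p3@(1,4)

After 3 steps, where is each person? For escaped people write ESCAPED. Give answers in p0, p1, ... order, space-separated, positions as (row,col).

Step 1: p0:(3,4)->(4,4) | p1:(5,2)->(5,1)->EXIT | p2:(5,0)->(5,1)->EXIT | p3:(1,4)->(0,4)
Step 2: p0:(4,4)->(5,4) | p1:escaped | p2:escaped | p3:(0,4)->(0,3)
Step 3: p0:(5,4)->(5,3) | p1:escaped | p2:escaped | p3:(0,3)->(0,2)

(5,3) ESCAPED ESCAPED (0,2)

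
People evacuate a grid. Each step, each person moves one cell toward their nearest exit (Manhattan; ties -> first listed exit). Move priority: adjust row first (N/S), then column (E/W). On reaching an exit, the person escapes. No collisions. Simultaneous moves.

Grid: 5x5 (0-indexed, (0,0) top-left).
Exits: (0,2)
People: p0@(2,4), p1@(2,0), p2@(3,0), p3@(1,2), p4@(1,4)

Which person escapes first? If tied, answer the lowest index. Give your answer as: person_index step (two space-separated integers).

Step 1: p0:(2,4)->(1,4) | p1:(2,0)->(1,0) | p2:(3,0)->(2,0) | p3:(1,2)->(0,2)->EXIT | p4:(1,4)->(0,4)
Step 2: p0:(1,4)->(0,4) | p1:(1,0)->(0,0) | p2:(2,0)->(1,0) | p3:escaped | p4:(0,4)->(0,3)
Step 3: p0:(0,4)->(0,3) | p1:(0,0)->(0,1) | p2:(1,0)->(0,0) | p3:escaped | p4:(0,3)->(0,2)->EXIT
Step 4: p0:(0,3)->(0,2)->EXIT | p1:(0,1)->(0,2)->EXIT | p2:(0,0)->(0,1) | p3:escaped | p4:escaped
Step 5: p0:escaped | p1:escaped | p2:(0,1)->(0,2)->EXIT | p3:escaped | p4:escaped
Exit steps: [4, 4, 5, 1, 3]
First to escape: p3 at step 1

Answer: 3 1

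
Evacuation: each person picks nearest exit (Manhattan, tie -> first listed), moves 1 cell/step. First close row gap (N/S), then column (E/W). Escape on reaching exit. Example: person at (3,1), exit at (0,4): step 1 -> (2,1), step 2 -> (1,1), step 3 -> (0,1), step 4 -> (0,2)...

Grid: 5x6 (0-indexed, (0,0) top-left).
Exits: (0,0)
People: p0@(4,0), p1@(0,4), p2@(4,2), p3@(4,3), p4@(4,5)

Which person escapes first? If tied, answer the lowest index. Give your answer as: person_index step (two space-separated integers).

Answer: 0 4

Derivation:
Step 1: p0:(4,0)->(3,0) | p1:(0,4)->(0,3) | p2:(4,2)->(3,2) | p3:(4,3)->(3,3) | p4:(4,5)->(3,5)
Step 2: p0:(3,0)->(2,0) | p1:(0,3)->(0,2) | p2:(3,2)->(2,2) | p3:(3,3)->(2,3) | p4:(3,5)->(2,5)
Step 3: p0:(2,0)->(1,0) | p1:(0,2)->(0,1) | p2:(2,2)->(1,2) | p3:(2,3)->(1,3) | p4:(2,5)->(1,5)
Step 4: p0:(1,0)->(0,0)->EXIT | p1:(0,1)->(0,0)->EXIT | p2:(1,2)->(0,2) | p3:(1,3)->(0,3) | p4:(1,5)->(0,5)
Step 5: p0:escaped | p1:escaped | p2:(0,2)->(0,1) | p3:(0,3)->(0,2) | p4:(0,5)->(0,4)
Step 6: p0:escaped | p1:escaped | p2:(0,1)->(0,0)->EXIT | p3:(0,2)->(0,1) | p4:(0,4)->(0,3)
Step 7: p0:escaped | p1:escaped | p2:escaped | p3:(0,1)->(0,0)->EXIT | p4:(0,3)->(0,2)
Step 8: p0:escaped | p1:escaped | p2:escaped | p3:escaped | p4:(0,2)->(0,1)
Step 9: p0:escaped | p1:escaped | p2:escaped | p3:escaped | p4:(0,1)->(0,0)->EXIT
Exit steps: [4, 4, 6, 7, 9]
First to escape: p0 at step 4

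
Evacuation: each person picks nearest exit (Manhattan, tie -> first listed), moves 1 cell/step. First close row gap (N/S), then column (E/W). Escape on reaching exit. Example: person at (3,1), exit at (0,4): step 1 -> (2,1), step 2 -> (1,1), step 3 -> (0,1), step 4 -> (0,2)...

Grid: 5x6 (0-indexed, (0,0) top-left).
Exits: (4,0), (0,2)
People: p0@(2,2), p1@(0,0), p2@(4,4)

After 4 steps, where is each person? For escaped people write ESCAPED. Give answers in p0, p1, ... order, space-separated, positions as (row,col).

Step 1: p0:(2,2)->(1,2) | p1:(0,0)->(0,1) | p2:(4,4)->(4,3)
Step 2: p0:(1,2)->(0,2)->EXIT | p1:(0,1)->(0,2)->EXIT | p2:(4,3)->(4,2)
Step 3: p0:escaped | p1:escaped | p2:(4,2)->(4,1)
Step 4: p0:escaped | p1:escaped | p2:(4,1)->(4,0)->EXIT

ESCAPED ESCAPED ESCAPED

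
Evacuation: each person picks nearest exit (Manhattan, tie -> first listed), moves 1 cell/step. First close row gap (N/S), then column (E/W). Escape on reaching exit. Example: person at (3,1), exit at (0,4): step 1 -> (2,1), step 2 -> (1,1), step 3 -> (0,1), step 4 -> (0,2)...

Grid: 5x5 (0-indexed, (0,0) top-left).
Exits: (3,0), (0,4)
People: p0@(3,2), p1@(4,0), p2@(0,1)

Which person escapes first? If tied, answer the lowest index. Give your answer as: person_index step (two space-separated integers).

Answer: 1 1

Derivation:
Step 1: p0:(3,2)->(3,1) | p1:(4,0)->(3,0)->EXIT | p2:(0,1)->(0,2)
Step 2: p0:(3,1)->(3,0)->EXIT | p1:escaped | p2:(0,2)->(0,3)
Step 3: p0:escaped | p1:escaped | p2:(0,3)->(0,4)->EXIT
Exit steps: [2, 1, 3]
First to escape: p1 at step 1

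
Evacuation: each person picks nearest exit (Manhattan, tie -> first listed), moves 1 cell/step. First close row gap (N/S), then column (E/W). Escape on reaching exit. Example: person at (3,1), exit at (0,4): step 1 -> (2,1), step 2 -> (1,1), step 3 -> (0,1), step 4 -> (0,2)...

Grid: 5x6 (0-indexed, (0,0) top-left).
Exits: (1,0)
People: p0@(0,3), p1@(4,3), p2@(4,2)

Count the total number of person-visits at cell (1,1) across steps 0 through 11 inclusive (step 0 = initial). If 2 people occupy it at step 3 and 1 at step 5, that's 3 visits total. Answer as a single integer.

Answer: 3

Derivation:
Step 0: p0@(0,3) p1@(4,3) p2@(4,2) -> at (1,1): 0 [-], cum=0
Step 1: p0@(1,3) p1@(3,3) p2@(3,2) -> at (1,1): 0 [-], cum=0
Step 2: p0@(1,2) p1@(2,3) p2@(2,2) -> at (1,1): 0 [-], cum=0
Step 3: p0@(1,1) p1@(1,3) p2@(1,2) -> at (1,1): 1 [p0], cum=1
Step 4: p0@ESC p1@(1,2) p2@(1,1) -> at (1,1): 1 [p2], cum=2
Step 5: p0@ESC p1@(1,1) p2@ESC -> at (1,1): 1 [p1], cum=3
Step 6: p0@ESC p1@ESC p2@ESC -> at (1,1): 0 [-], cum=3
Total visits = 3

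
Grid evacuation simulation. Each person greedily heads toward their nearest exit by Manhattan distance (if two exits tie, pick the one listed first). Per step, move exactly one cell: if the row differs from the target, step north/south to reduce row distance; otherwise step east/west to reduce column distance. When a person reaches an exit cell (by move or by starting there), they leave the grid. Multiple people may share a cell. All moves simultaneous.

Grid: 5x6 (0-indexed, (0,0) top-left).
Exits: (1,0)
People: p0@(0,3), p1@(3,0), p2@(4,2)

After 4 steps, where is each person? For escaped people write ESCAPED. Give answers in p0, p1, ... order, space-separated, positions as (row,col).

Step 1: p0:(0,3)->(1,3) | p1:(3,0)->(2,0) | p2:(4,2)->(3,2)
Step 2: p0:(1,3)->(1,2) | p1:(2,0)->(1,0)->EXIT | p2:(3,2)->(2,2)
Step 3: p0:(1,2)->(1,1) | p1:escaped | p2:(2,2)->(1,2)
Step 4: p0:(1,1)->(1,0)->EXIT | p1:escaped | p2:(1,2)->(1,1)

ESCAPED ESCAPED (1,1)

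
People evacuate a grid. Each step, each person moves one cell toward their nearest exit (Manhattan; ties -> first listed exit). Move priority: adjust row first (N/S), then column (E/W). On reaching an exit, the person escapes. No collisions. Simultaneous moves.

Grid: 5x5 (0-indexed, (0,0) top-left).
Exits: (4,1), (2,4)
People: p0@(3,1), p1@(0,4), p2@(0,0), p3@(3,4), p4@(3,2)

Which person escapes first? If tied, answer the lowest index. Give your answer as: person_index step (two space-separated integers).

Answer: 0 1

Derivation:
Step 1: p0:(3,1)->(4,1)->EXIT | p1:(0,4)->(1,4) | p2:(0,0)->(1,0) | p3:(3,4)->(2,4)->EXIT | p4:(3,2)->(4,2)
Step 2: p0:escaped | p1:(1,4)->(2,4)->EXIT | p2:(1,0)->(2,0) | p3:escaped | p4:(4,2)->(4,1)->EXIT
Step 3: p0:escaped | p1:escaped | p2:(2,0)->(3,0) | p3:escaped | p4:escaped
Step 4: p0:escaped | p1:escaped | p2:(3,0)->(4,0) | p3:escaped | p4:escaped
Step 5: p0:escaped | p1:escaped | p2:(4,0)->(4,1)->EXIT | p3:escaped | p4:escaped
Exit steps: [1, 2, 5, 1, 2]
First to escape: p0 at step 1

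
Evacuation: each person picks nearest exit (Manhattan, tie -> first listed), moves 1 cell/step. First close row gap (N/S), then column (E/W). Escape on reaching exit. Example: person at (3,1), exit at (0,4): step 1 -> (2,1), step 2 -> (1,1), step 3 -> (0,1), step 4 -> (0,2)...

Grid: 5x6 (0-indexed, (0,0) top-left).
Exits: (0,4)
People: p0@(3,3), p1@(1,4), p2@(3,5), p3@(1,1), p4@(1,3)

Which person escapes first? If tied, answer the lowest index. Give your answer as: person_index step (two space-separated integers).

Answer: 1 1

Derivation:
Step 1: p0:(3,3)->(2,3) | p1:(1,4)->(0,4)->EXIT | p2:(3,5)->(2,5) | p3:(1,1)->(0,1) | p4:(1,3)->(0,3)
Step 2: p0:(2,3)->(1,3) | p1:escaped | p2:(2,5)->(1,5) | p3:(0,1)->(0,2) | p4:(0,3)->(0,4)->EXIT
Step 3: p0:(1,3)->(0,3) | p1:escaped | p2:(1,5)->(0,5) | p3:(0,2)->(0,3) | p4:escaped
Step 4: p0:(0,3)->(0,4)->EXIT | p1:escaped | p2:(0,5)->(0,4)->EXIT | p3:(0,3)->(0,4)->EXIT | p4:escaped
Exit steps: [4, 1, 4, 4, 2]
First to escape: p1 at step 1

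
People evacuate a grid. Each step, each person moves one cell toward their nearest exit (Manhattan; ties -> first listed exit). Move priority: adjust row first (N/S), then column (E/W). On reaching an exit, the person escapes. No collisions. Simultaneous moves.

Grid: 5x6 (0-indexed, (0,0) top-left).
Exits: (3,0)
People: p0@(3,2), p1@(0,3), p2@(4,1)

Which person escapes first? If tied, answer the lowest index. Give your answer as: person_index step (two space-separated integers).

Step 1: p0:(3,2)->(3,1) | p1:(0,3)->(1,3) | p2:(4,1)->(3,1)
Step 2: p0:(3,1)->(3,0)->EXIT | p1:(1,3)->(2,3) | p2:(3,1)->(3,0)->EXIT
Step 3: p0:escaped | p1:(2,3)->(3,3) | p2:escaped
Step 4: p0:escaped | p1:(3,3)->(3,2) | p2:escaped
Step 5: p0:escaped | p1:(3,2)->(3,1) | p2:escaped
Step 6: p0:escaped | p1:(3,1)->(3,0)->EXIT | p2:escaped
Exit steps: [2, 6, 2]
First to escape: p0 at step 2

Answer: 0 2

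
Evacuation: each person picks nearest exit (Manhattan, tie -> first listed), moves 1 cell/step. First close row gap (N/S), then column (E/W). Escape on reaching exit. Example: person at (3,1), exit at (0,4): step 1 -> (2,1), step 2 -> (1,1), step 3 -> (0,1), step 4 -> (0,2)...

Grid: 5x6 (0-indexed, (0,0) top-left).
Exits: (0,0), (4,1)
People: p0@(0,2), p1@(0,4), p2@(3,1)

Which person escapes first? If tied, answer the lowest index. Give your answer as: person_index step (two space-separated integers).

Answer: 2 1

Derivation:
Step 1: p0:(0,2)->(0,1) | p1:(0,4)->(0,3) | p2:(3,1)->(4,1)->EXIT
Step 2: p0:(0,1)->(0,0)->EXIT | p1:(0,3)->(0,2) | p2:escaped
Step 3: p0:escaped | p1:(0,2)->(0,1) | p2:escaped
Step 4: p0:escaped | p1:(0,1)->(0,0)->EXIT | p2:escaped
Exit steps: [2, 4, 1]
First to escape: p2 at step 1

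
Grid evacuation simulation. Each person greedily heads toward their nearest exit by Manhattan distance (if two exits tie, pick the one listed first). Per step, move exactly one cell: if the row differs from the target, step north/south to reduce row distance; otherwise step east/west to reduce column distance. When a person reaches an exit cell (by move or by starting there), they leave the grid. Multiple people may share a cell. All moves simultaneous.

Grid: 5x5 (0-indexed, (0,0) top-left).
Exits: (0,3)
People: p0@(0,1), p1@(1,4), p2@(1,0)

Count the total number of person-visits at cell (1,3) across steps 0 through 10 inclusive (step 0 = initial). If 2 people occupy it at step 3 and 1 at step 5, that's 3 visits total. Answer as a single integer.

Answer: 0

Derivation:
Step 0: p0@(0,1) p1@(1,4) p2@(1,0) -> at (1,3): 0 [-], cum=0
Step 1: p0@(0,2) p1@(0,4) p2@(0,0) -> at (1,3): 0 [-], cum=0
Step 2: p0@ESC p1@ESC p2@(0,1) -> at (1,3): 0 [-], cum=0
Step 3: p0@ESC p1@ESC p2@(0,2) -> at (1,3): 0 [-], cum=0
Step 4: p0@ESC p1@ESC p2@ESC -> at (1,3): 0 [-], cum=0
Total visits = 0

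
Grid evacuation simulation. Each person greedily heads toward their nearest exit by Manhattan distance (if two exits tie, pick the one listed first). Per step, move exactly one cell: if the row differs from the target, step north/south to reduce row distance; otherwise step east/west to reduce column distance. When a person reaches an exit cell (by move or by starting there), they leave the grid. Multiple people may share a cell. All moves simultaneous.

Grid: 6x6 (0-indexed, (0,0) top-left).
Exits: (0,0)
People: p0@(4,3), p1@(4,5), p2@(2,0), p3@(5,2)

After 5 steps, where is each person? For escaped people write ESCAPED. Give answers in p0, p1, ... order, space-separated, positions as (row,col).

Step 1: p0:(4,3)->(3,3) | p1:(4,5)->(3,5) | p2:(2,0)->(1,0) | p3:(5,2)->(4,2)
Step 2: p0:(3,3)->(2,3) | p1:(3,5)->(2,5) | p2:(1,0)->(0,0)->EXIT | p3:(4,2)->(3,2)
Step 3: p0:(2,3)->(1,3) | p1:(2,5)->(1,5) | p2:escaped | p3:(3,2)->(2,2)
Step 4: p0:(1,3)->(0,3) | p1:(1,5)->(0,5) | p2:escaped | p3:(2,2)->(1,2)
Step 5: p0:(0,3)->(0,2) | p1:(0,5)->(0,4) | p2:escaped | p3:(1,2)->(0,2)

(0,2) (0,4) ESCAPED (0,2)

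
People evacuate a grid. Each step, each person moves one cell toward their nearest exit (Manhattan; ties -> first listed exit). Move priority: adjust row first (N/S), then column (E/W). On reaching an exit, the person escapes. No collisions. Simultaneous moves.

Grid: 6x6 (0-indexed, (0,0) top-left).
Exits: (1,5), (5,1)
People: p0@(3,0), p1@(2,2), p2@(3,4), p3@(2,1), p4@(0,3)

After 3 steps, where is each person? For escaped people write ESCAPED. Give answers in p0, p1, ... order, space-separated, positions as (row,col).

Step 1: p0:(3,0)->(4,0) | p1:(2,2)->(1,2) | p2:(3,4)->(2,4) | p3:(2,1)->(3,1) | p4:(0,3)->(1,3)
Step 2: p0:(4,0)->(5,0) | p1:(1,2)->(1,3) | p2:(2,4)->(1,4) | p3:(3,1)->(4,1) | p4:(1,3)->(1,4)
Step 3: p0:(5,0)->(5,1)->EXIT | p1:(1,3)->(1,4) | p2:(1,4)->(1,5)->EXIT | p3:(4,1)->(5,1)->EXIT | p4:(1,4)->(1,5)->EXIT

ESCAPED (1,4) ESCAPED ESCAPED ESCAPED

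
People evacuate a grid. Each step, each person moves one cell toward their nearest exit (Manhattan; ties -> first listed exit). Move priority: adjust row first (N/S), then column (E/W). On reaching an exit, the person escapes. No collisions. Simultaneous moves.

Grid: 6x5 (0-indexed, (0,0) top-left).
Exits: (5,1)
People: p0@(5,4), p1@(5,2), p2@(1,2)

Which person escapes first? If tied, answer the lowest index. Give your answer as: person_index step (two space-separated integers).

Step 1: p0:(5,4)->(5,3) | p1:(5,2)->(5,1)->EXIT | p2:(1,2)->(2,2)
Step 2: p0:(5,3)->(5,2) | p1:escaped | p2:(2,2)->(3,2)
Step 3: p0:(5,2)->(5,1)->EXIT | p1:escaped | p2:(3,2)->(4,2)
Step 4: p0:escaped | p1:escaped | p2:(4,2)->(5,2)
Step 5: p0:escaped | p1:escaped | p2:(5,2)->(5,1)->EXIT
Exit steps: [3, 1, 5]
First to escape: p1 at step 1

Answer: 1 1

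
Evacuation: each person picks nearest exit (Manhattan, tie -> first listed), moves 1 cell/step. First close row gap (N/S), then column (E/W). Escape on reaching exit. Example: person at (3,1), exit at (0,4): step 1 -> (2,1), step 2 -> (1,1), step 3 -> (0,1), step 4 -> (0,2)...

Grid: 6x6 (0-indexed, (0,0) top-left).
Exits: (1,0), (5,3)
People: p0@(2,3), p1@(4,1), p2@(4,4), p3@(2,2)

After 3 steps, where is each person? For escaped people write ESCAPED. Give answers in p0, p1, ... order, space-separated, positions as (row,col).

Step 1: p0:(2,3)->(3,3) | p1:(4,1)->(5,1) | p2:(4,4)->(5,4) | p3:(2,2)->(1,2)
Step 2: p0:(3,3)->(4,3) | p1:(5,1)->(5,2) | p2:(5,4)->(5,3)->EXIT | p3:(1,2)->(1,1)
Step 3: p0:(4,3)->(5,3)->EXIT | p1:(5,2)->(5,3)->EXIT | p2:escaped | p3:(1,1)->(1,0)->EXIT

ESCAPED ESCAPED ESCAPED ESCAPED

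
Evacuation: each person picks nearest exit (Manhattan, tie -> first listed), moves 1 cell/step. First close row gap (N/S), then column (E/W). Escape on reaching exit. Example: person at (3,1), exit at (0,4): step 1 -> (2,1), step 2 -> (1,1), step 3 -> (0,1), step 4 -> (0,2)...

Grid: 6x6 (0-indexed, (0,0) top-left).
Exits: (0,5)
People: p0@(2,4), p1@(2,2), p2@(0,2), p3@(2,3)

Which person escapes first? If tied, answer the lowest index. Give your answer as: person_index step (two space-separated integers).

Step 1: p0:(2,4)->(1,4) | p1:(2,2)->(1,2) | p2:(0,2)->(0,3) | p3:(2,3)->(1,3)
Step 2: p0:(1,4)->(0,4) | p1:(1,2)->(0,2) | p2:(0,3)->(0,4) | p3:(1,3)->(0,3)
Step 3: p0:(0,4)->(0,5)->EXIT | p1:(0,2)->(0,3) | p2:(0,4)->(0,5)->EXIT | p3:(0,3)->(0,4)
Step 4: p0:escaped | p1:(0,3)->(0,4) | p2:escaped | p3:(0,4)->(0,5)->EXIT
Step 5: p0:escaped | p1:(0,4)->(0,5)->EXIT | p2:escaped | p3:escaped
Exit steps: [3, 5, 3, 4]
First to escape: p0 at step 3

Answer: 0 3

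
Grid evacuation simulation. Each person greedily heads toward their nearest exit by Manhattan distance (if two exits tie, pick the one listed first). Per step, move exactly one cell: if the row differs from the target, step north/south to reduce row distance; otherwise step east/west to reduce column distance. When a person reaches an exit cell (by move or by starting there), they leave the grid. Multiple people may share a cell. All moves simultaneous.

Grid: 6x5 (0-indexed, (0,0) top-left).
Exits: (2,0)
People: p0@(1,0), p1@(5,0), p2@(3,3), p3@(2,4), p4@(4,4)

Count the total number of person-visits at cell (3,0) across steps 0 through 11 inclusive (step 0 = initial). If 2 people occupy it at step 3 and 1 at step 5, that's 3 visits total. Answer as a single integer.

Answer: 1

Derivation:
Step 0: p0@(1,0) p1@(5,0) p2@(3,3) p3@(2,4) p4@(4,4) -> at (3,0): 0 [-], cum=0
Step 1: p0@ESC p1@(4,0) p2@(2,3) p3@(2,3) p4@(3,4) -> at (3,0): 0 [-], cum=0
Step 2: p0@ESC p1@(3,0) p2@(2,2) p3@(2,2) p4@(2,4) -> at (3,0): 1 [p1], cum=1
Step 3: p0@ESC p1@ESC p2@(2,1) p3@(2,1) p4@(2,3) -> at (3,0): 0 [-], cum=1
Step 4: p0@ESC p1@ESC p2@ESC p3@ESC p4@(2,2) -> at (3,0): 0 [-], cum=1
Step 5: p0@ESC p1@ESC p2@ESC p3@ESC p4@(2,1) -> at (3,0): 0 [-], cum=1
Step 6: p0@ESC p1@ESC p2@ESC p3@ESC p4@ESC -> at (3,0): 0 [-], cum=1
Total visits = 1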